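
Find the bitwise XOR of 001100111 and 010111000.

XOR: 1 when bits differ
  001100111
^ 010111000
-----------
  011011111
Decimal: 103 ^ 184 = 223



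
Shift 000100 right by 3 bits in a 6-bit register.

Original: 000100 (decimal 4)
Shift right by 3 positions
Drop the 3 low bits; fill with zeros on the left
Result: 000000 (decimal 0)
Equivalent: 4 >> 3 = 4 ÷ 2^3 = 0



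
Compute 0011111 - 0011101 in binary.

Method 1 - Direct subtraction (column by column from the right: bit − bit − borrow-in; if negative, add 2 and borrow 1 from the next column):
borrow: 0000000
        0011111
-       0011101
---------------
        0000010

Method 2 - Add two's complement:
Two's complement of 0011101: invert → 1100010, add 1 → 1100011
  0011111
+ 1100011
---------
 10000010  (end carry out of the top bit = 1)
Discarding the end carry: 0000010
Decimal check:
  0011111 = 16 + 8 + 4 + 2 + 1 = 31
  0011101 = 16 + 8 + 4 + 1 = 29
  31 - 29 = 2, and 0000010 = 2 ✓



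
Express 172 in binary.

Using repeated division by 2:
172 ÷ 2 = 86 remainder 0
86 ÷ 2 = 43 remainder 0
43 ÷ 2 = 21 remainder 1
21 ÷ 2 = 10 remainder 1
10 ÷ 2 = 5 remainder 0
5 ÷ 2 = 2 remainder 1
2 ÷ 2 = 1 remainder 0
1 ÷ 2 = 0 remainder 1
Reading remainders bottom to top: 10101100



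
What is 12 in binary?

Using repeated division by 2:
12 ÷ 2 = 6 remainder 0
6 ÷ 2 = 3 remainder 0
3 ÷ 2 = 1 remainder 1
1 ÷ 2 = 0 remainder 1
Reading remainders bottom to top: 1100



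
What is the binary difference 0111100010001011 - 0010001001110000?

Method 1 - Direct subtraction (column by column from the right: bit − bit − borrow-in; if negative, add 2 and borrow 1 from the next column):
borrow: 0000110011100000
        0111100010001011
-       0010001001110000
------------------------
        0101011000011011

Method 2 - Add two's complement:
Two's complement of 0010001001110000: invert → 1101110110001111, add 1 → 1101110110010000
  0111100010001011
+ 1101110110010000
------------------
 10101011000011011  (end carry out of the top bit = 1)
Discarding the end carry: 0101011000011011
Decimal check:
  0111100010001011 = 16384 + 8192 + 4096 + 2048 + 128 + 8 + 2 + 1 = 30859
  0010001001110000 = 8192 + 512 + 64 + 32 + 16 = 8816
  30859 - 8816 = 22043, and 0101011000011011 = 16384 + 4096 + 1024 + 512 + 16 + 8 + 2 + 1 = 22043 ✓



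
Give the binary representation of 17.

Using repeated division by 2:
17 ÷ 2 = 8 remainder 1
8 ÷ 2 = 4 remainder 0
4 ÷ 2 = 2 remainder 0
2 ÷ 2 = 1 remainder 0
1 ÷ 2 = 0 remainder 1
Reading remainders bottom to top: 10001



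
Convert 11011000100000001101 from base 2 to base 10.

Sum of powers of 2 for each 1-bit:
2^0 + 2^2 + 2^3 + 2^11 + 2^15 + 2^16 + 2^18 + 2^19
= 1 + 4 + 8 + 2048 + 32768 + 65536 + 262144 + 524288
= 886797



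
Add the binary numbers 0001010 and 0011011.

Add column by column from the right: bit + bit + carry-in; write the sum mod 2, carry 1 when the sum is 2 or 3.
carry:  0110100
        0001010
+       0011011
---------------
       00100101
(the carry out of the leftmost column, 0, becomes the leading bit)
Decimal check:
  0001010 = 8 + 2 = 10
  0011011 = 16 + 8 + 2 + 1 = 27
  10 + 27 = 37, and 00100101 = 32 + 4 + 1 = 37 ✓



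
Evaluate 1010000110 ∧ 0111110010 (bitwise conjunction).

AND: 1 only when both bits are 1
  1010000110
& 0111110010
------------
  0010000010
Decimal: 646 & 498 = 130



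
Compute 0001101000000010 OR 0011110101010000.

OR: 1 when either bit is 1
  0001101000000010
| 0011110101010000
------------------
  0011111101010010
Decimal: 6658 | 15696 = 16210



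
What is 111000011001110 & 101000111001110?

AND: 1 only when both bits are 1
  111000011001110
& 101000111001110
-----------------
  101000011001110
Decimal: 28878 & 20942 = 20686



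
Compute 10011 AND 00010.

AND: 1 only when both bits are 1
  10011
& 00010
-------
  00010
Decimal: 19 & 2 = 2



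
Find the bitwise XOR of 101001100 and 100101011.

XOR: 1 when bits differ
  101001100
^ 100101011
-----------
  001100111
Decimal: 332 ^ 299 = 103



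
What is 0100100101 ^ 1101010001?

XOR: 1 when bits differ
  0100100101
^ 1101010001
------------
  1001110100
Decimal: 293 ^ 849 = 628



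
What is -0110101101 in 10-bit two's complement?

Original: 0110101101
Step 1 - Invert all bits: 1001010010
Step 2 - Add 1: 1001010011
Verification: 0110101101 + 1001010011 = 10000000000; discarding the end carry (carry out of the top bit) leaves the 10-bit value 0000000000, as required for x + (-x)



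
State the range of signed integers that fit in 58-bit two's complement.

For 58-bit two's complement:
Minimum: -2^57 = -144115188075855872
Maximum: 2^57 - 1 = 144115188075855871



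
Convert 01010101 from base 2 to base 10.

Sum of powers of 2 for each 1-bit:
2^0 + 2^2 + 2^4 + 2^6
= 1 + 4 + 16 + 64
= 85



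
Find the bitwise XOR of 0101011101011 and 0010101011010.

XOR: 1 when bits differ
  0101011101011
^ 0010101011010
---------------
  0111110110001
Decimal: 2795 ^ 1370 = 4017



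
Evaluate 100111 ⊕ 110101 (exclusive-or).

XOR: 1 when bits differ
  100111
^ 110101
--------
  010010
Decimal: 39 ^ 53 = 18



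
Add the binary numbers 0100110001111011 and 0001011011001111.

Add column by column from the right: bit + bit + carry-in; write the sum mod 2, carry 1 when the sum is 2 or 3.
carry:  0011100111111110
        0100110001111011
+       0001011011001111
------------------------
       00110001101001010
(the carry out of the leftmost column, 0, becomes the leading bit)
Decimal check:
  0100110001111011 = 16384 + 2048 + 1024 + 64 + 32 + 16 + 8 + 2 + 1 = 19579
  0001011011001111 = 4096 + 1024 + 512 + 128 + 64 + 8 + 4 + 2 + 1 = 5839
  19579 + 5839 = 25418, and 00110001101001010 = 16384 + 8192 + 512 + 256 + 64 + 8 + 2 = 25418 ✓



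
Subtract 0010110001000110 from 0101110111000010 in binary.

Method 1 - Direct subtraction (column by column from the right: bit − bit − borrow-in; if negative, add 2 and borrow 1 from the next column):
borrow: 0100000011111000
        0101110111000010
-       0010110001000110
------------------------
        0011000101111100

Method 2 - Add two's complement:
Two's complement of 0010110001000110: invert → 1101001110111001, add 1 → 1101001110111010
  0101110111000010
+ 1101001110111010
------------------
 10011000101111100  (end carry out of the top bit = 1)
Discarding the end carry: 0011000101111100
Decimal check:
  0101110111000010 = 16384 + 4096 + 2048 + 1024 + 256 + 128 + 64 + 2 = 24002
  0010110001000110 = 8192 + 2048 + 1024 + 64 + 4 + 2 = 11334
  24002 - 11334 = 12668, and 0011000101111100 = 8192 + 4096 + 256 + 64 + 32 + 16 + 8 + 4 = 12668 ✓



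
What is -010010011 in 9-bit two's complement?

Original: 010010011
Step 1 - Invert all bits: 101101100
Step 2 - Add 1: 101101101
Verification: 010010011 + 101101101 = 1000000000; discarding the end carry (carry out of the top bit) leaves the 9-bit value 000000000, as required for x + (-x)



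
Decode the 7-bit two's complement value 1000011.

Binary: 1000011
Sign bit: 1 (negative)
Invert: 0111100
Add 1:  0111101
Magnitude: 0111101 = 32 + 16 + 8 + 4 + 1 = 61
Value: -61



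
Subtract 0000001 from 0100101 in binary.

Method 1 - Direct subtraction (column by column from the right: bit − bit − borrow-in; if negative, add 2 and borrow 1 from the next column):
borrow: 0000000
        0100101
-       0000001
---------------
        0100100

Method 2 - Add two's complement:
Two's complement of 0000001: invert → 1111110, add 1 → 1111111
  0100101
+ 1111111
---------
 10100100  (end carry out of the top bit = 1)
Discarding the end carry: 0100100
Decimal check:
  0100101 = 32 + 4 + 1 = 37
  0000001 = 1
  37 - 1 = 36, and 0100100 = 32 + 4 = 36 ✓



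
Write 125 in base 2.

Using repeated division by 2:
125 ÷ 2 = 62 remainder 1
62 ÷ 2 = 31 remainder 0
31 ÷ 2 = 15 remainder 1
15 ÷ 2 = 7 remainder 1
7 ÷ 2 = 3 remainder 1
3 ÷ 2 = 1 remainder 1
1 ÷ 2 = 0 remainder 1
Reading remainders bottom to top: 1111101



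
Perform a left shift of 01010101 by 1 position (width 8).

Original: 01010101 (decimal 85)
Shift left by 1 position
Append 1 zero on the right
Result: 10101010 (decimal 170)
Equivalent: 85 << 1 = 85 × 2^1 = 170



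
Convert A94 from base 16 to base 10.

Expand by place value (powers of 16):
Digit values: A = 10
A94 = 10 × 16^2 + 9 × 16^1 + 4 × 16^0
= 10 × 256 + 9 × 16 + 4 × 1
= 2560 + 144 + 4
= 2708



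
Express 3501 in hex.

Using repeated division by 16 (digits 10–15 are A–F):
3501 ÷ 16 = 218 remainder 13 (D)
218 ÷ 16 = 13 remainder 10 (A)
13 ÷ 16 = 0 remainder 13 (D)
Reading remainders bottom to top: DAD



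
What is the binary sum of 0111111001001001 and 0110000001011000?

Add column by column from the right: bit + bit + carry-in; write the sum mod 2, carry 1 when the sum is 2 or 3.
carry:  1100000010110000
        0111111001001001
+       0110000001011000
------------------------
       01101111010100001
(the carry out of the leftmost column, 0, becomes the leading bit)
Decimal check:
  0111111001001001 = 16384 + 8192 + 4096 + 2048 + 1024 + 512 + 64 + 8 + 1 = 32329
  0110000001011000 = 16384 + 8192 + 64 + 16 + 8 = 24664
  32329 + 24664 = 56993, and 01101111010100001 = 32768 + 16384 + 4096 + 2048 + 1024 + 512 + 128 + 32 + 1 = 56993 ✓



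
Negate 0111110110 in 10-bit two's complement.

Original: 0111110110
Step 1 - Invert all bits: 1000001001
Step 2 - Add 1: 1000001010
Verification: 0111110110 + 1000001010 = 10000000000; discarding the end carry (carry out of the top bit) leaves the 10-bit value 0000000000, as required for x + (-x)



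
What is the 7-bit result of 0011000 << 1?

Original: 0011000 (decimal 24)
Shift left by 1 position
Append 1 zero on the right
Result: 0110000 (decimal 48)
Equivalent: 24 << 1 = 24 × 2^1 = 48



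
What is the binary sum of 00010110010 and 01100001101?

Add column by column from the right: bit + bit + carry-in; write the sum mod 2, carry 1 when the sum is 2 or 3.
carry:  00000000000
        00010110010
+       01100001101
-------------------
       001110111111
(the carry out of the leftmost column, 0, becomes the leading bit)
Decimal check:
  00010110010 = 128 + 32 + 16 + 2 = 178
  01100001101 = 512 + 256 + 8 + 4 + 1 = 781
  178 + 781 = 959, and 001110111111 = 512 + 256 + 128 + 32 + 16 + 8 + 4 + 2 + 1 = 959 ✓



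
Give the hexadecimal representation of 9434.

Using repeated division by 16 (digits 10–15 are A–F):
9434 ÷ 16 = 589 remainder 10 (A)
589 ÷ 16 = 36 remainder 13 (D)
36 ÷ 16 = 2 remainder 4
2 ÷ 16 = 0 remainder 2
Reading remainders bottom to top: 24DA



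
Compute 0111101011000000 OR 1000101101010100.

OR: 1 when either bit is 1
  0111101011000000
| 1000101101010100
------------------
  1111101111010100
Decimal: 31424 | 35668 = 64468



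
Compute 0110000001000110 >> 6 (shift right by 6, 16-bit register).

Original: 0110000001000110 (decimal 24646)
Shift right by 6 positions
Drop the 6 low bits; fill with zeros on the left
Result: 0000000110000001 (decimal 385)
Equivalent: 24646 >> 6 = 24646 ÷ 2^6 = 385



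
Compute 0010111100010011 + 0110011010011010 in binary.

Add column by column from the right: bit + bit + carry-in; write the sum mod 2, carry 1 when the sum is 2 or 3.
carry:  1101110000100100
        0010111100010011
+       0110011010011010
------------------------
       01001010110101101
(the carry out of the leftmost column, 0, becomes the leading bit)
Decimal check:
  0010111100010011 = 8192 + 2048 + 1024 + 512 + 256 + 16 + 2 + 1 = 12051
  0110011010011010 = 16384 + 8192 + 1024 + 512 + 128 + 16 + 8 + 2 = 26266
  12051 + 26266 = 38317, and 01001010110101101 = 32768 + 4096 + 1024 + 256 + 128 + 32 + 8 + 4 + 1 = 38317 ✓



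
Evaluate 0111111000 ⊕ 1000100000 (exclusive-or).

XOR: 1 when bits differ
  0111111000
^ 1000100000
------------
  1111011000
Decimal: 504 ^ 544 = 984



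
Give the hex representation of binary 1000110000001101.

Group into 4-bit nibbles from right:
  1000 = 8
  1100 = C
  0000 = 0
  1101 = D
Result: 8C0D



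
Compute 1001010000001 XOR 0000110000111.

XOR: 1 when bits differ
  1001010000001
^ 0000110000111
---------------
  1001100000110
Decimal: 4737 ^ 391 = 4870



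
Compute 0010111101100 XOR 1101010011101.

XOR: 1 when bits differ
  0010111101100
^ 1101010011101
---------------
  1111101110001
Decimal: 1516 ^ 6813 = 8049



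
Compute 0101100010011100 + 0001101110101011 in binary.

Add column by column from the right: bit + bit + carry-in; write the sum mod 2, carry 1 when the sum is 2 or 3.
carry:  0011011101110000
        0101100010011100
+       0001101110101011
------------------------
       00111010001000111
(the carry out of the leftmost column, 0, becomes the leading bit)
Decimal check:
  0101100010011100 = 16384 + 4096 + 2048 + 128 + 16 + 8 + 4 = 22684
  0001101110101011 = 4096 + 2048 + 512 + 256 + 128 + 32 + 8 + 2 + 1 = 7083
  22684 + 7083 = 29767, and 00111010001000111 = 16384 + 8192 + 4096 + 1024 + 64 + 4 + 2 + 1 = 29767 ✓



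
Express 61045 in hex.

Using repeated division by 16 (digits 10–15 are A–F):
61045 ÷ 16 = 3815 remainder 5
3815 ÷ 16 = 238 remainder 7
238 ÷ 16 = 14 remainder 14 (E)
14 ÷ 16 = 0 remainder 14 (E)
Reading remainders bottom to top: EE75



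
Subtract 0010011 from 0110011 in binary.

Method 1 - Direct subtraction (column by column from the right: bit − bit − borrow-in; if negative, add 2 and borrow 1 from the next column):
borrow: 0000000
        0110011
-       0010011
---------------
        0100000

Method 2 - Add two's complement:
Two's complement of 0010011: invert → 1101100, add 1 → 1101101
  0110011
+ 1101101
---------
 10100000  (end carry out of the top bit = 1)
Discarding the end carry: 0100000
Decimal check:
  0110011 = 32 + 16 + 2 + 1 = 51
  0010011 = 16 + 2 + 1 = 19
  51 - 19 = 32, and 0100000 = 32 ✓



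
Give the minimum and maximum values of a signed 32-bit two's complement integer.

For 32-bit two's complement:
Minimum: -2^31 = -2147483648
Maximum: 2^31 - 1 = 2147483647



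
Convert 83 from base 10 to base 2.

Using repeated division by 2:
83 ÷ 2 = 41 remainder 1
41 ÷ 2 = 20 remainder 1
20 ÷ 2 = 10 remainder 0
10 ÷ 2 = 5 remainder 0
5 ÷ 2 = 2 remainder 1
2 ÷ 2 = 1 remainder 0
1 ÷ 2 = 0 remainder 1
Reading remainders bottom to top: 1010011



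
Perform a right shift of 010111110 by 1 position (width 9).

Original: 010111110 (decimal 190)
Shift right by 1 position
Drop the 1 low bit; fill with zero on the left
Result: 001011111 (decimal 95)
Equivalent: 190 >> 1 = 190 ÷ 2^1 = 95



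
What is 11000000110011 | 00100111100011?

OR: 1 when either bit is 1
  11000000110011
| 00100111100011
----------------
  11100111110011
Decimal: 12339 | 2531 = 14835



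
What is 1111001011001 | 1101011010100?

OR: 1 when either bit is 1
  1111001011001
| 1101011010100
---------------
  1111011011101
Decimal: 7769 | 6868 = 7901



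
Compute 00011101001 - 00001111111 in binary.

Method 1 - Direct subtraction (column by column from the right: bit − bit − borrow-in; if negative, add 2 and borrow 1 from the next column):
borrow: 00011111100
        00011101001
-       00001111111
-------------------
        00001101010

Method 2 - Add two's complement:
Two's complement of 00001111111: invert → 11110000000, add 1 → 11110000001
  00011101001
+ 11110000001
-------------
 100001101010  (end carry out of the top bit = 1)
Discarding the end carry: 00001101010
Decimal check:
  00011101001 = 128 + 64 + 32 + 8 + 1 = 233
  00001111111 = 64 + 32 + 16 + 8 + 4 + 2 + 1 = 127
  233 - 127 = 106, and 00001101010 = 64 + 32 + 8 + 2 = 106 ✓



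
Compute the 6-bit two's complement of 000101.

Original: 000101
Step 1 - Invert all bits: 111010
Step 2 - Add 1: 111011
Verification: 000101 + 111011 = 1000000; discarding the end carry (carry out of the top bit) leaves the 6-bit value 000000, as required for x + (-x)



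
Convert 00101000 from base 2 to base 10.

Sum of powers of 2 for each 1-bit:
2^3 + 2^5
= 8 + 32
= 40



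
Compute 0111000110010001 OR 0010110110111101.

OR: 1 when either bit is 1
  0111000110010001
| 0010110110111101
------------------
  0111110110111101
Decimal: 29073 | 11709 = 32189



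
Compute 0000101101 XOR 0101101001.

XOR: 1 when bits differ
  0000101101
^ 0101101001
------------
  0101000100
Decimal: 45 ^ 361 = 324



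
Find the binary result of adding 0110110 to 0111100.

Add column by column from the right: bit + bit + carry-in; write the sum mod 2, carry 1 when the sum is 2 or 3.
carry:  1111000
        0110110
+       0111100
---------------
       01110010
(the carry out of the leftmost column, 0, becomes the leading bit)
Decimal check:
  0110110 = 32 + 16 + 4 + 2 = 54
  0111100 = 32 + 16 + 8 + 4 = 60
  54 + 60 = 114, and 01110010 = 64 + 32 + 16 + 2 = 114 ✓



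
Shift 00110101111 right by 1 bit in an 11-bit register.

Original: 00110101111 (decimal 431)
Shift right by 1 position
Drop the 1 low bit; fill with zero on the left
Result: 00011010111 (decimal 215)
Equivalent: 431 >> 1 = 431 ÷ 2^1 = 215



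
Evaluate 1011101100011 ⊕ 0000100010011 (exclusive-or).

XOR: 1 when bits differ
  1011101100011
^ 0000100010011
---------------
  1011001110000
Decimal: 5987 ^ 275 = 5744



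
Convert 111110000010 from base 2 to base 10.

Sum of powers of 2 for each 1-bit:
2^1 + 2^7 + 2^8 + 2^9 + 2^10 + 2^11
= 2 + 128 + 256 + 512 + 1024 + 2048
= 3970



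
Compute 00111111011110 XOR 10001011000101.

XOR: 1 when bits differ
  00111111011110
^ 10001011000101
----------------
  10110100011011
Decimal: 4062 ^ 8901 = 11547



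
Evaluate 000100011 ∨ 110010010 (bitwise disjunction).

OR: 1 when either bit is 1
  000100011
| 110010010
-----------
  110110011
Decimal: 35 | 402 = 435



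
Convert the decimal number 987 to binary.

Using repeated division by 2:
987 ÷ 2 = 493 remainder 1
493 ÷ 2 = 246 remainder 1
246 ÷ 2 = 123 remainder 0
123 ÷ 2 = 61 remainder 1
61 ÷ 2 = 30 remainder 1
30 ÷ 2 = 15 remainder 0
15 ÷ 2 = 7 remainder 1
7 ÷ 2 = 3 remainder 1
3 ÷ 2 = 1 remainder 1
1 ÷ 2 = 0 remainder 1
Reading remainders bottom to top: 1111011011



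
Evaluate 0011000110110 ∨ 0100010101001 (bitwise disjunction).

OR: 1 when either bit is 1
  0011000110110
| 0100010101001
---------------
  0111010111111
Decimal: 1590 | 2217 = 3775



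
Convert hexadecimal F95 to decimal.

Expand by place value (powers of 16):
Digit values: F = 15
F95 = 15 × 16^2 + 9 × 16^1 + 5 × 16^0
= 15 × 256 + 9 × 16 + 5 × 1
= 3840 + 144 + 5
= 3989



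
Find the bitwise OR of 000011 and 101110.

OR: 1 when either bit is 1
  000011
| 101110
--------
  101111
Decimal: 3 | 46 = 47



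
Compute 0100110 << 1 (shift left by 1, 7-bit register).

Original: 0100110 (decimal 38)
Shift left by 1 position
Append 1 zero on the right
Result: 1001100 (decimal 76)
Equivalent: 38 << 1 = 38 × 2^1 = 76



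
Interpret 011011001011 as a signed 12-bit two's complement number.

Binary: 011011001011
Sign bit: 0 (non-negative)
Read directly as an unsigned value:
011011001011 = 1024 + 512 + 128 + 64 + 8 + 2 + 1 = 1739
Value: 1739



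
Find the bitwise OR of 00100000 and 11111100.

OR: 1 when either bit is 1
  00100000
| 11111100
----------
  11111100
Decimal: 32 | 252 = 252



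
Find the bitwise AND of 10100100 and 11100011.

AND: 1 only when both bits are 1
  10100100
& 11100011
----------
  10100000
Decimal: 164 & 227 = 160



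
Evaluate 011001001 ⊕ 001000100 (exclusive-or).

XOR: 1 when bits differ
  011001001
^ 001000100
-----------
  010001101
Decimal: 201 ^ 68 = 141



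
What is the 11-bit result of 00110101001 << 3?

Original: 00110101001 (decimal 425)
Shift left by 3 positions
Append 3 zeros on the right and drop the 3 high bits that overflow the 11-bit width
Result: 10101001000 (decimal 1352)
Equivalent: 425 << 3 = 425 × 2^3 = 3400, truncated to 11 bits = 1352



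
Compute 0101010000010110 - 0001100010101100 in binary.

Method 1 - Direct subtraction (column by column from the right: bit − bit − borrow-in; if negative, add 2 and borrow 1 from the next column):
borrow: 0111011111010000
        0101010000010110
-       0001100010101100
------------------------
        0011101101101010

Method 2 - Add two's complement:
Two's complement of 0001100010101100: invert → 1110011101010011, add 1 → 1110011101010100
  0101010000010110
+ 1110011101010100
------------------
 10011101101101010  (end carry out of the top bit = 1)
Discarding the end carry: 0011101101101010
Decimal check:
  0101010000010110 = 16384 + 4096 + 1024 + 16 + 4 + 2 = 21526
  0001100010101100 = 4096 + 2048 + 128 + 32 + 8 + 4 = 6316
  21526 - 6316 = 15210, and 0011101101101010 = 8192 + 4096 + 2048 + 512 + 256 + 64 + 32 + 8 + 2 = 15210 ✓



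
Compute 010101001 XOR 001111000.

XOR: 1 when bits differ
  010101001
^ 001111000
-----------
  011010001
Decimal: 169 ^ 120 = 209



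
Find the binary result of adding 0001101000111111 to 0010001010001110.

Add column by column from the right: bit + bit + carry-in; write the sum mod 2, carry 1 when the sum is 2 or 3.
carry:  0000010001111100
        0001101000111111
+       0010001010001110
------------------------
       00011110011001101
(the carry out of the leftmost column, 0, becomes the leading bit)
Decimal check:
  0001101000111111 = 4096 + 2048 + 512 + 32 + 16 + 8 + 4 + 2 + 1 = 6719
  0010001010001110 = 8192 + 512 + 128 + 8 + 4 + 2 = 8846
  6719 + 8846 = 15565, and 00011110011001101 = 8192 + 4096 + 2048 + 1024 + 128 + 64 + 8 + 4 + 1 = 15565 ✓



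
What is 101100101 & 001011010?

AND: 1 only when both bits are 1
  101100101
& 001011010
-----------
  001000000
Decimal: 357 & 90 = 64



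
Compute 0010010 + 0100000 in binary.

Add column by column from the right: bit + bit + carry-in; write the sum mod 2, carry 1 when the sum is 2 or 3.
carry:  0000000
        0010010
+       0100000
---------------
       00110010
(the carry out of the leftmost column, 0, becomes the leading bit)
Decimal check:
  0010010 = 16 + 2 = 18
  0100000 = 32
  18 + 32 = 50, and 00110010 = 32 + 16 + 2 = 50 ✓



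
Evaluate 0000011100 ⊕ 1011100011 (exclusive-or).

XOR: 1 when bits differ
  0000011100
^ 1011100011
------------
  1011111111
Decimal: 28 ^ 739 = 767



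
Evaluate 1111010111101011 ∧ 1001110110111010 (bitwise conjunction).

AND: 1 only when both bits are 1
  1111010111101011
& 1001110110111010
------------------
  1001010110101010
Decimal: 62955 & 40378 = 38314



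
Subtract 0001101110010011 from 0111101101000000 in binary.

Method 1 - Direct subtraction (column by column from the right: bit − bit − borrow-in; if negative, add 2 and borrow 1 from the next column):
borrow: 0011111101111110
        0111101101000000
-       0001101110010011
------------------------
        0101111110101101

Method 2 - Add two's complement:
Two's complement of 0001101110010011: invert → 1110010001101100, add 1 → 1110010001101101
  0111101101000000
+ 1110010001101101
------------------
 10101111110101101  (end carry out of the top bit = 1)
Discarding the end carry: 0101111110101101
Decimal check:
  0111101101000000 = 16384 + 8192 + 4096 + 2048 + 512 + 256 + 64 = 31552
  0001101110010011 = 4096 + 2048 + 512 + 256 + 128 + 16 + 2 + 1 = 7059
  31552 - 7059 = 24493, and 0101111110101101 = 16384 + 4096 + 2048 + 1024 + 512 + 256 + 128 + 32 + 8 + 4 + 1 = 24493 ✓



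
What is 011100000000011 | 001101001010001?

OR: 1 when either bit is 1
  011100000000011
| 001101001010001
-----------------
  011101001010011
Decimal: 14339 | 6737 = 14931



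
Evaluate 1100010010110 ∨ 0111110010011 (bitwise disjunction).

OR: 1 when either bit is 1
  1100010010110
| 0111110010011
---------------
  1111110010111
Decimal: 6294 | 3987 = 8087



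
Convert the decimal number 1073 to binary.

Using repeated division by 2:
1073 ÷ 2 = 536 remainder 1
536 ÷ 2 = 268 remainder 0
268 ÷ 2 = 134 remainder 0
134 ÷ 2 = 67 remainder 0
67 ÷ 2 = 33 remainder 1
33 ÷ 2 = 16 remainder 1
16 ÷ 2 = 8 remainder 0
8 ÷ 2 = 4 remainder 0
4 ÷ 2 = 2 remainder 0
2 ÷ 2 = 1 remainder 0
1 ÷ 2 = 0 remainder 1
Reading remainders bottom to top: 10000110001



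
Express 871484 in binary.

Using repeated division by 2:
871484 ÷ 2 = 435742 remainder 0
435742 ÷ 2 = 217871 remainder 0
217871 ÷ 2 = 108935 remainder 1
108935 ÷ 2 = 54467 remainder 1
54467 ÷ 2 = 27233 remainder 1
27233 ÷ 2 = 13616 remainder 1
13616 ÷ 2 = 6808 remainder 0
6808 ÷ 2 = 3404 remainder 0
3404 ÷ 2 = 1702 remainder 0
1702 ÷ 2 = 851 remainder 0
851 ÷ 2 = 425 remainder 1
425 ÷ 2 = 212 remainder 1
212 ÷ 2 = 106 remainder 0
106 ÷ 2 = 53 remainder 0
53 ÷ 2 = 26 remainder 1
26 ÷ 2 = 13 remainder 0
13 ÷ 2 = 6 remainder 1
6 ÷ 2 = 3 remainder 0
3 ÷ 2 = 1 remainder 1
1 ÷ 2 = 0 remainder 1
Reading remainders bottom to top: 11010100110000111100



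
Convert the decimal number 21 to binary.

Using repeated division by 2:
21 ÷ 2 = 10 remainder 1
10 ÷ 2 = 5 remainder 0
5 ÷ 2 = 2 remainder 1
2 ÷ 2 = 1 remainder 0
1 ÷ 2 = 0 remainder 1
Reading remainders bottom to top: 10101



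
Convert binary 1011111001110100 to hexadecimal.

Group into 4-bit nibbles from right:
  1011 = B
  1110 = E
  0111 = 7
  0100 = 4
Result: BE74



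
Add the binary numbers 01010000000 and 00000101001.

Add column by column from the right: bit + bit + carry-in; write the sum mod 2, carry 1 when the sum is 2 or 3.
carry:  00000000000
        01010000000
+       00000101001
-------------------
       001010101001
(the carry out of the leftmost column, 0, becomes the leading bit)
Decimal check:
  01010000000 = 512 + 128 = 640
  00000101001 = 32 + 8 + 1 = 41
  640 + 41 = 681, and 001010101001 = 512 + 128 + 32 + 8 + 1 = 681 ✓



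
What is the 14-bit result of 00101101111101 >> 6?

Original: 00101101111101 (decimal 2941)
Shift right by 6 positions
Drop the 6 low bits; fill with zeros on the left
Result: 00000000101101 (decimal 45)
Equivalent: 2941 >> 6 = 2941 ÷ 2^6 = 45



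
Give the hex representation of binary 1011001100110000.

Group into 4-bit nibbles from right:
  1011 = B
  0011 = 3
  0011 = 3
  0000 = 0
Result: B330



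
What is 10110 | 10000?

OR: 1 when either bit is 1
  10110
| 10000
-------
  10110
Decimal: 22 | 16 = 22



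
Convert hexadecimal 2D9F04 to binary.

Convert each hex digit to 4 bits:
  2 = 0010
  D = 1101
  9 = 1001
  F = 1111
  0 = 0000
  4 = 0100
Concatenate: 001011011001111100000100



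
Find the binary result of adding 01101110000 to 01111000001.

Add column by column from the right: bit + bit + carry-in; write the sum mod 2, carry 1 when the sum is 2 or 3.
carry:  11110000000
        01101110000
+       01111000001
-------------------
       011100110001
(the carry out of the leftmost column, 0, becomes the leading bit)
Decimal check:
  01101110000 = 512 + 256 + 64 + 32 + 16 = 880
  01111000001 = 512 + 256 + 128 + 64 + 1 = 961
  880 + 961 = 1841, and 011100110001 = 1024 + 512 + 256 + 32 + 16 + 1 = 1841 ✓



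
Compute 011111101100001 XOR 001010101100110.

XOR: 1 when bits differ
  011111101100001
^ 001010101100110
-----------------
  010101000000111
Decimal: 16225 ^ 5478 = 10759



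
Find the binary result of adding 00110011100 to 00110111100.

Add column by column from the right: bit + bit + carry-in; write the sum mod 2, carry 1 when the sum is 2 or 3.
carry:  01101111000
        00110011100
+       00110111100
-------------------
       001101011000
(the carry out of the leftmost column, 0, becomes the leading bit)
Decimal check:
  00110011100 = 256 + 128 + 16 + 8 + 4 = 412
  00110111100 = 256 + 128 + 32 + 16 + 8 + 4 = 444
  412 + 444 = 856, and 001101011000 = 512 + 256 + 64 + 16 + 8 = 856 ✓



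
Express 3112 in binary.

Using repeated division by 2:
3112 ÷ 2 = 1556 remainder 0
1556 ÷ 2 = 778 remainder 0
778 ÷ 2 = 389 remainder 0
389 ÷ 2 = 194 remainder 1
194 ÷ 2 = 97 remainder 0
97 ÷ 2 = 48 remainder 1
48 ÷ 2 = 24 remainder 0
24 ÷ 2 = 12 remainder 0
12 ÷ 2 = 6 remainder 0
6 ÷ 2 = 3 remainder 0
3 ÷ 2 = 1 remainder 1
1 ÷ 2 = 0 remainder 1
Reading remainders bottom to top: 110000101000



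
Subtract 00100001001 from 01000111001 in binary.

Method 1 - Direct subtraction (column by column from the right: bit − bit − borrow-in; if negative, add 2 and borrow 1 from the next column):
borrow: 01000000000
        01000111001
-       00100001001
-------------------
        00100110000

Method 2 - Add two's complement:
Two's complement of 00100001001: invert → 11011110110, add 1 → 11011110111
  01000111001
+ 11011110111
-------------
 100100110000  (end carry out of the top bit = 1)
Discarding the end carry: 00100110000
Decimal check:
  01000111001 = 512 + 32 + 16 + 8 + 1 = 569
  00100001001 = 256 + 8 + 1 = 265
  569 - 265 = 304, and 00100110000 = 256 + 32 + 16 = 304 ✓



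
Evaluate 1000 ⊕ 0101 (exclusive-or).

XOR: 1 when bits differ
  1000
^ 0101
------
  1101
Decimal: 8 ^ 5 = 13



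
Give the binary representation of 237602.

Using repeated division by 2:
237602 ÷ 2 = 118801 remainder 0
118801 ÷ 2 = 59400 remainder 1
59400 ÷ 2 = 29700 remainder 0
29700 ÷ 2 = 14850 remainder 0
14850 ÷ 2 = 7425 remainder 0
7425 ÷ 2 = 3712 remainder 1
3712 ÷ 2 = 1856 remainder 0
1856 ÷ 2 = 928 remainder 0
928 ÷ 2 = 464 remainder 0
464 ÷ 2 = 232 remainder 0
232 ÷ 2 = 116 remainder 0
116 ÷ 2 = 58 remainder 0
58 ÷ 2 = 29 remainder 0
29 ÷ 2 = 14 remainder 1
14 ÷ 2 = 7 remainder 0
7 ÷ 2 = 3 remainder 1
3 ÷ 2 = 1 remainder 1
1 ÷ 2 = 0 remainder 1
Reading remainders bottom to top: 111010000000100010



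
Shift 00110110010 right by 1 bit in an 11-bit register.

Original: 00110110010 (decimal 434)
Shift right by 1 position
Drop the 1 low bit; fill with zero on the left
Result: 00011011001 (decimal 217)
Equivalent: 434 >> 1 = 434 ÷ 2^1 = 217



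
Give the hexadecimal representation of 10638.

Using repeated division by 16 (digits 10–15 are A–F):
10638 ÷ 16 = 664 remainder 14 (E)
664 ÷ 16 = 41 remainder 8
41 ÷ 16 = 2 remainder 9
2 ÷ 16 = 0 remainder 2
Reading remainders bottom to top: 298E



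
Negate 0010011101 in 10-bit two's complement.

Original: 0010011101
Step 1 - Invert all bits: 1101100010
Step 2 - Add 1: 1101100011
Verification: 0010011101 + 1101100011 = 10000000000; discarding the end carry (carry out of the top bit) leaves the 10-bit value 0000000000, as required for x + (-x)



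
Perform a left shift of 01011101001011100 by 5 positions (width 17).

Original: 01011101001011100 (decimal 47708)
Shift left by 5 positions
Append 5 zeros on the right and drop the 5 high bits that overflow the 17-bit width
Result: 10100101110000000 (decimal 84864)
Equivalent: 47708 << 5 = 47708 × 2^5 = 1526656, truncated to 17 bits = 84864



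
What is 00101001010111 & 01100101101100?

AND: 1 only when both bits are 1
  00101001010111
& 01100101101100
----------------
  00100001000100
Decimal: 2647 & 6508 = 2116



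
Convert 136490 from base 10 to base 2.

Using repeated division by 2:
136490 ÷ 2 = 68245 remainder 0
68245 ÷ 2 = 34122 remainder 1
34122 ÷ 2 = 17061 remainder 0
17061 ÷ 2 = 8530 remainder 1
8530 ÷ 2 = 4265 remainder 0
4265 ÷ 2 = 2132 remainder 1
2132 ÷ 2 = 1066 remainder 0
1066 ÷ 2 = 533 remainder 0
533 ÷ 2 = 266 remainder 1
266 ÷ 2 = 133 remainder 0
133 ÷ 2 = 66 remainder 1
66 ÷ 2 = 33 remainder 0
33 ÷ 2 = 16 remainder 1
16 ÷ 2 = 8 remainder 0
8 ÷ 2 = 4 remainder 0
4 ÷ 2 = 2 remainder 0
2 ÷ 2 = 1 remainder 0
1 ÷ 2 = 0 remainder 1
Reading remainders bottom to top: 100001010100101010



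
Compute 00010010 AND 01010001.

AND: 1 only when both bits are 1
  00010010
& 01010001
----------
  00010000
Decimal: 18 & 81 = 16



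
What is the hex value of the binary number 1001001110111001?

Group into 4-bit nibbles from right:
  1001 = 9
  0011 = 3
  1011 = B
  1001 = 9
Result: 93B9



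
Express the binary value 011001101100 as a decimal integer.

Sum of powers of 2 for each 1-bit:
2^2 + 2^3 + 2^5 + 2^6 + 2^9 + 2^10
= 4 + 8 + 32 + 64 + 512 + 1024
= 1644



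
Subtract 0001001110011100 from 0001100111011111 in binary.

Method 1 - Direct subtraction (column by column from the right: bit − bit − borrow-in; if negative, add 2 and borrow 1 from the next column):
borrow: 0000110000000000
        0001100111011111
-       0001001110011100
------------------------
        0000011001000011

Method 2 - Add two's complement:
Two's complement of 0001001110011100: invert → 1110110001100011, add 1 → 1110110001100100
  0001100111011111
+ 1110110001100100
------------------
 10000011001000011  (end carry out of the top bit = 1)
Discarding the end carry: 0000011001000011
Decimal check:
  0001100111011111 = 4096 + 2048 + 256 + 128 + 64 + 16 + 8 + 4 + 2 + 1 = 6623
  0001001110011100 = 4096 + 512 + 256 + 128 + 16 + 8 + 4 = 5020
  6623 - 5020 = 1603, and 0000011001000011 = 1024 + 512 + 64 + 2 + 1 = 1603 ✓



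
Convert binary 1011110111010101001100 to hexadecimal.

Group into 4-bit nibbles from right:
  0010 = 2
  1111 = F
  0111 = 7
  0101 = 5
  0100 = 4
  1100 = C
Result: 2F754C



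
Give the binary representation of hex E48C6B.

Convert each hex digit to 4 bits:
  E = 1110
  4 = 0100
  8 = 1000
  C = 1100
  6 = 0110
  B = 1011
Concatenate: 111001001000110001101011



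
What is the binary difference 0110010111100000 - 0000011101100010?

Method 1 - Direct subtraction (column by column from the right: bit − bit − borrow-in; if negative, add 2 and borrow 1 from the next column):
borrow: 0011110011111100
        0110010111100000
-       0000011101100010
------------------------
        0101111001111110

Method 2 - Add two's complement:
Two's complement of 0000011101100010: invert → 1111100010011101, add 1 → 1111100010011110
  0110010111100000
+ 1111100010011110
------------------
 10101111001111110  (end carry out of the top bit = 1)
Discarding the end carry: 0101111001111110
Decimal check:
  0110010111100000 = 16384 + 8192 + 1024 + 256 + 128 + 64 + 32 = 26080
  0000011101100010 = 1024 + 512 + 256 + 64 + 32 + 2 = 1890
  26080 - 1890 = 24190, and 0101111001111110 = 16384 + 4096 + 2048 + 1024 + 512 + 64 + 32 + 16 + 8 + 4 + 2 = 24190 ✓



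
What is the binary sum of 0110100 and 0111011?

Add column by column from the right: bit + bit + carry-in; write the sum mod 2, carry 1 when the sum is 2 or 3.
carry:  1100000
        0110100
+       0111011
---------------
       01101111
(the carry out of the leftmost column, 0, becomes the leading bit)
Decimal check:
  0110100 = 32 + 16 + 4 = 52
  0111011 = 32 + 16 + 8 + 2 + 1 = 59
  52 + 59 = 111, and 01101111 = 64 + 32 + 8 + 4 + 2 + 1 = 111 ✓



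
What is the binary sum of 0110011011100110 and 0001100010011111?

Add column by column from the right: bit + bit + carry-in; write the sum mod 2, carry 1 when the sum is 2 or 3.
carry:  0000000111111100
        0110011011100110
+       0001100010011111
------------------------
       00111111110000101
(the carry out of the leftmost column, 0, becomes the leading bit)
Decimal check:
  0110011011100110 = 16384 + 8192 + 1024 + 512 + 128 + 64 + 32 + 4 + 2 = 26342
  0001100010011111 = 4096 + 2048 + 128 + 16 + 8 + 4 + 2 + 1 = 6303
  26342 + 6303 = 32645, and 00111111110000101 = 16384 + 8192 + 4096 + 2048 + 1024 + 512 + 256 + 128 + 4 + 1 = 32645 ✓



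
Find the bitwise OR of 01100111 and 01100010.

OR: 1 when either bit is 1
  01100111
| 01100010
----------
  01100111
Decimal: 103 | 98 = 103



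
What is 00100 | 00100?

OR: 1 when either bit is 1
  00100
| 00100
-------
  00100
Decimal: 4 | 4 = 4



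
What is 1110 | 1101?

OR: 1 when either bit is 1
  1110
| 1101
------
  1111
Decimal: 14 | 13 = 15



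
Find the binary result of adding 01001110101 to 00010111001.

Add column by column from the right: bit + bit + carry-in; write the sum mod 2, carry 1 when the sum is 2 or 3.
carry:  00111100010
        01001110101
+       00010111001
-------------------
       001100101110
(the carry out of the leftmost column, 0, becomes the leading bit)
Decimal check:
  01001110101 = 512 + 64 + 32 + 16 + 4 + 1 = 629
  00010111001 = 128 + 32 + 16 + 8 + 1 = 185
  629 + 185 = 814, and 001100101110 = 512 + 256 + 32 + 8 + 4 + 2 = 814 ✓



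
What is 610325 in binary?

Using repeated division by 2:
610325 ÷ 2 = 305162 remainder 1
305162 ÷ 2 = 152581 remainder 0
152581 ÷ 2 = 76290 remainder 1
76290 ÷ 2 = 38145 remainder 0
38145 ÷ 2 = 19072 remainder 1
19072 ÷ 2 = 9536 remainder 0
9536 ÷ 2 = 4768 remainder 0
4768 ÷ 2 = 2384 remainder 0
2384 ÷ 2 = 1192 remainder 0
1192 ÷ 2 = 596 remainder 0
596 ÷ 2 = 298 remainder 0
298 ÷ 2 = 149 remainder 0
149 ÷ 2 = 74 remainder 1
74 ÷ 2 = 37 remainder 0
37 ÷ 2 = 18 remainder 1
18 ÷ 2 = 9 remainder 0
9 ÷ 2 = 4 remainder 1
4 ÷ 2 = 2 remainder 0
2 ÷ 2 = 1 remainder 0
1 ÷ 2 = 0 remainder 1
Reading remainders bottom to top: 10010101000000010101



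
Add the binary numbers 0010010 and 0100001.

Add column by column from the right: bit + bit + carry-in; write the sum mod 2, carry 1 when the sum is 2 or 3.
carry:  0000000
        0010010
+       0100001
---------------
       00110011
(the carry out of the leftmost column, 0, becomes the leading bit)
Decimal check:
  0010010 = 16 + 2 = 18
  0100001 = 32 + 1 = 33
  18 + 33 = 51, and 00110011 = 32 + 16 + 2 + 1 = 51 ✓



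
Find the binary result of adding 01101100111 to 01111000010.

Add column by column from the right: bit + bit + carry-in; write the sum mod 2, carry 1 when the sum is 2 or 3.
carry:  11110001100
        01101100111
+       01111000010
-------------------
       011100101001
(the carry out of the leftmost column, 0, becomes the leading bit)
Decimal check:
  01101100111 = 512 + 256 + 64 + 32 + 4 + 2 + 1 = 871
  01111000010 = 512 + 256 + 128 + 64 + 2 = 962
  871 + 962 = 1833, and 011100101001 = 1024 + 512 + 256 + 32 + 8 + 1 = 1833 ✓



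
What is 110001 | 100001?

OR: 1 when either bit is 1
  110001
| 100001
--------
  110001
Decimal: 49 | 33 = 49



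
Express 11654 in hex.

Using repeated division by 16 (digits 10–15 are A–F):
11654 ÷ 16 = 728 remainder 6
728 ÷ 16 = 45 remainder 8
45 ÷ 16 = 2 remainder 13 (D)
2 ÷ 16 = 0 remainder 2
Reading remainders bottom to top: 2D86



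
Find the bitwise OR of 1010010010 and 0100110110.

OR: 1 when either bit is 1
  1010010010
| 0100110110
------------
  1110110110
Decimal: 658 | 310 = 950



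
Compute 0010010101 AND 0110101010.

AND: 1 only when both bits are 1
  0010010101
& 0110101010
------------
  0010000000
Decimal: 149 & 426 = 128



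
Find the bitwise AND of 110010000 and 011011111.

AND: 1 only when both bits are 1
  110010000
& 011011111
-----------
  010010000
Decimal: 400 & 223 = 144



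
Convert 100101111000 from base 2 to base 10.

Sum of powers of 2 for each 1-bit:
2^3 + 2^4 + 2^5 + 2^6 + 2^8 + 2^11
= 8 + 16 + 32 + 64 + 256 + 2048
= 2424



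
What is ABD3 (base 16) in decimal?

Expand by place value (powers of 16):
Digit values: A = 10, B = 11, D = 13
ABD3 = 10 × 16^3 + 11 × 16^2 + 13 × 16^1 + 3 × 16^0
= 10 × 4096 + 11 × 256 + 13 × 16 + 3 × 1
= 40960 + 2816 + 208 + 3
= 43987



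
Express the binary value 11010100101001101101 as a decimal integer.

Sum of powers of 2 for each 1-bit:
2^0 + 2^2 + 2^3 + 2^5 + 2^6 + 2^9 + 2^11 + 2^14 + 2^16 + 2^18 + 2^19
= 1 + 4 + 8 + 32 + 64 + 512 + 2048 + 16384 + 65536 + 262144 + 524288
= 871021



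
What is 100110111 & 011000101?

AND: 1 only when both bits are 1
  100110111
& 011000101
-----------
  000000101
Decimal: 311 & 197 = 5



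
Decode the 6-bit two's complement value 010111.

Binary: 010111
Sign bit: 0 (non-negative)
Read directly as an unsigned value:
010111 = 16 + 4 + 2 + 1 = 23
Value: 23



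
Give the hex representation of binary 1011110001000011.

Group into 4-bit nibbles from right:
  1011 = B
  1100 = C
  0100 = 4
  0011 = 3
Result: BC43

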